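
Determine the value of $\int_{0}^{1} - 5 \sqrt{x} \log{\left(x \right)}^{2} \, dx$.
$- \frac{80}{27}$

Start from the elementary integral
$$J(a) = \int_{0}^{1} - 5 x^{a} \, dx = - \frac{5}{a + 1}.$$

Differentiating under the integral sign brings down a factor of $\ln x$:
$$\frac{dJ}{da} = \int_{0}^{1} - 5 x^{a} \log{\left(x \right)} \, dx = \frac{5}{\left(a + 1\right)^{2}}.$$

Repeating twice in total — each differentiation brings down another $\ln x$ — gives
$$\frac{d^{2}J}{da^{2}} = \int_{0}^{1} - 5 x^{a} \log{\left(x \right)}^{2} \, dx = - \frac{10}{\left(a + 1\right)^{3}},$$
and the integrand here is exactly the target integrand, so $I = - \frac{10}{\left(a + 1\right)^{3}}$.

Setting $a = \frac{1}{2}$:
$$I = - \frac{80}{27}.$$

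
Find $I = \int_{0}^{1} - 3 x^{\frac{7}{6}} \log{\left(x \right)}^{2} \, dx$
$- \frac{1296}{2197}$

Start from the elementary integral
$$J(a) = \int_{0}^{1} - 3 x^{a} \, dx = - \frac{3}{a + 1}.$$

Differentiating under the integral sign brings down a factor of $\ln x$:
$$\frac{dJ}{da} = \int_{0}^{1} - 3 x^{a} \log{\left(x \right)} \, dx = \frac{3}{\left(a + 1\right)^{2}}.$$

Repeating twice in total — each differentiation brings down another $\ln x$ — gives
$$\frac{d^{2}J}{da^{2}} = \int_{0}^{1} - 3 x^{a} \log{\left(x \right)}^{2} \, dx = - \frac{6}{\left(a + 1\right)^{3}},$$
and the integrand here is exactly the target integrand, so $I = - \frac{6}{\left(a + 1\right)^{3}}$.

Setting $a = \frac{7}{6}$:
$$I = - \frac{1296}{2197}.$$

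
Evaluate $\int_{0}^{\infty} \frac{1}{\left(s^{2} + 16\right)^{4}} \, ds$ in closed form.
$\frac{5 \pi}{524288}$

Start from the standard arctangent integral
$$J(a) = \int_{0}^{\infty} \frac{1}{a^{2} + s^{2}} \, ds = \frac{\pi}{2 a}.$$

Differentiating under the integral sign with respect to $a$,
$$\frac{dJ}{da} = \int_{0}^{\infty} - \frac{2 a}{\left(a^{2} + s^{2}\right)^{2}} \, ds = - \frac{\pi}{2 a^{2}},$$
so $\int_{0}^{\infty} \frac{1}{\left(a^{2} + s^{2}\right)^{2}} \, ds = \frac{\pi}{4 a^{3}}$.

Repeating — each differentiation of $1/(s^2+a^2)^j$ produces $-2ja/(s^2+a^2)^{j+1}$ — and dividing through by $-2ja$ at each step yields, after $3$ differentiations in total,
$$\int_{0}^{\infty} \frac{1}{\left(a^{2} + s^{2}\right)^{4}} \, ds = \frac{5 \pi}{32 a^{7}}.$$

Setting $a = 4$:
$$I = \frac{5 \pi}{524288}.$$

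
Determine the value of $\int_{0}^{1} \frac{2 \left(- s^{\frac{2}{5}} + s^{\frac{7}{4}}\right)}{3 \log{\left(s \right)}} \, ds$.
$\log{\left(\frac{110^{\frac{2}{3}} \sqrt[3]{7}}{28} \right)}$

Introduce a parameter $a$ in the exponent: let $I(a) = \int_{0}^{1} \frac{2 \left(- s^{\frac{2}{5}} + s^{a}\right)}{3 \log{\left(s \right)}} \, ds$.

Since $\dfrac{\partial}{\partial a}\,s^{a} = s^{a} \ln s$, the $\ln s$ in the denominator cancels and
$$\frac{dI}{da} = \int_{0}^{1} \frac{2}{3} s^{a} \, ds = \frac{2}{3} \left[\frac{s^{a+1}}{a+1}\right]_0^1 = \frac{2}{3 \left(a + 1\right)}.$$

Integrating with respect to $a$ gives $I(a) = \log{\left(\frac{5^{\frac{2}{3}} \sqrt[3]{7} \left(a + 1\right)^{\frac{2}{3}}}{7} \right)} + C$.

At $a = \frac{2}{5}$ the integrand is identically $0$, so $I(\frac{2}{5}) = 0$. The closed form gives $0$, hence $C = 0$.

Setting $a = \frac{7}{4}$:
$$I = \log{\left(\frac{110^{\frac{2}{3}} \sqrt[3]{7}}{28} \right)}.$$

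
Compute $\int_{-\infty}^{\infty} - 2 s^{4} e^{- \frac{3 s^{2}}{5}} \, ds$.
$- \frac{25 \sqrt{15} \sqrt{\pi}}{18}$

Start from the elementary integral
$$J(a) = \int_{-\infty}^{\infty} - 2 e^{- a s^{2}} \, ds = - \frac{2 \sqrt{\pi}}{\sqrt{a}}.$$

Differentiating under the integral sign brings down a factor of $(-s^2)$:
$$\frac{dJ}{da} = \int_{-\infty}^{\infty} 2 s^{2} e^{- a s^{2}} \, ds = \frac{\sqrt{\pi}}{a^{\frac{3}{2}}}.$$

Repeating twice in total — each differentiation brings down another $(-s^2)$ — gives
$$\frac{d^{2}J}{da^{2}} = \int_{-\infty}^{\infty} - 2 s^{4} e^{- a s^{2}} \, ds = - \frac{3 \sqrt{\pi}}{2 a^{\frac{5}{2}}},$$
and the integrand here is exactly the target integrand, so $I = - \frac{3 \sqrt{\pi}}{2 a^{\frac{5}{2}}}$.

Setting $a = \frac{3}{5}$:
$$I = - \frac{25 \sqrt{15} \sqrt{\pi}}{18}.$$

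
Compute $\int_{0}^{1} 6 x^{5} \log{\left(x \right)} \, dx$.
$- \frac{1}{6}$

Begin with the known integral
$$J(a) = \int_{0}^{1} 6 x^{a} \, dx = \frac{6}{a + 1}.$$

Differentiating under the integral sign brings down a factor of $\ln x$:
$$\frac{dJ}{da} = \int_{0}^{1} 6 x^{a} \log{\left(x \right)} \, dx = - \frac{6}{\left(a + 1\right)^{2}}.$$

The integral on the left is $I$, so $I = - \frac{6}{\left(a + 1\right)^{2}}$.

Setting $a = 5$:
$$I = - \frac{1}{6}.$$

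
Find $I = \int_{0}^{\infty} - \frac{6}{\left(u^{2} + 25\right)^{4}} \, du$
$- \frac{3 \pi}{250000}$

Recall the elementary integral
$$J(a) = \int_{0}^{\infty} - \frac{6}{a^{2} + u^{2}} \, du = - \frac{3 \pi}{a}.$$

Differentiating under the integral sign with respect to $a$,
$$\frac{dJ}{da} = \int_{0}^{\infty} \frac{12 a}{\left(a^{2} + u^{2}\right)^{2}} \, du = \frac{3 \pi}{a^{2}},$$
so $\int_{0}^{\infty} - \frac{6}{\left(a^{2} + u^{2}\right)^{2}} \, du = - \frac{3 \pi}{2 a^{3}}$.

Repeating — each differentiation of $1/(u^2+a^2)^j$ produces $-2ja/(u^2+a^2)^{j+1}$ — and dividing through by $-2ja$ at each step yields, after $3$ differentiations in total,
$$\int_{0}^{\infty} - \frac{6}{\left(a^{2} + u^{2}\right)^{4}} \, du = - \frac{15 \pi}{16 a^{7}}.$$

Setting $a = 5$:
$$I = - \frac{3 \pi}{250000}.$$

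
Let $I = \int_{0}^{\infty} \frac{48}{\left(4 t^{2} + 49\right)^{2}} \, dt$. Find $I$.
$\frac{6 \pi}{343}$

Begin with the known result
$$J(a) = \int_{0}^{\infty} \frac{3}{a^{2} + t^{2}} \, dt = \frac{3 \pi}{2 a}.$$

Differentiating under the integral sign with respect to $a$,
$$\frac{dJ}{da} = \int_{0}^{\infty} - \frac{6 a}{\left(a^{2} + t^{2}\right)^{2}} \, dt = - \frac{3 \pi}{2 a^{2}},$$
so $\int_{0}^{\infty} \frac{3}{\left(a^{2} + t^{2}\right)^{2}} \, dt = \frac{3 \pi}{4 a^{3}}$.

Setting $a = \frac{7}{2}$:
$$I = \frac{6 \pi}{343}.$$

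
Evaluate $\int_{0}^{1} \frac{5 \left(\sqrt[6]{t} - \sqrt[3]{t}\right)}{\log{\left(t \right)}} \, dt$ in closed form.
$\log{\left(\frac{16807}{32768} \right)}$

Consider the one-parameter family: let $I(a) = \int_{0}^{1} \frac{5 \left(- \sqrt[3]{t} + t^{a}\right)}{\log{\left(t \right)}} \, dt$.

Since $\dfrac{\partial}{\partial a}\,t^{a} = t^{a} \ln t$, the $\ln t$ in the denominator cancels and
$$\frac{dI}{da} = \int_{0}^{1} 5 t^{a} \, dt = 5 \left[\frac{t^{a+1}}{a+1}\right]_0^1 = \frac{5}{a + 1}.$$

Integrating with respect to $a$ gives $I(a) = \log{\left(\frac{243 \left(a + 1\right)^{5}}{1024} \right)} + C$.

At $a = \frac{1}{3}$ the integrand is identically $0$, so $I(\frac{1}{3}) = 0$. The closed form gives $0$, hence $C = 0$.

Setting $a = \frac{1}{6}$:
$$I = \log{\left(\frac{16807}{32768} \right)}.$$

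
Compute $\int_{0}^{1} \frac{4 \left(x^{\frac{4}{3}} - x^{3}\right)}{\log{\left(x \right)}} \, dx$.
$- \log{\left(\frac{20736}{2401} \right)}$

Consider the one-parameter family: let $I(a) = \int_{0}^{1} \frac{4 \left(x^{\frac{4}{3}} - x^{a}\right)}{\log{\left(x \right)}} \, dx$.

Since $\dfrac{\partial}{\partial a}\,x^{a} = x^{a} \ln x$, the $\ln x$ in the denominator cancels and
$$\frac{dI}{da} = \int_{0}^{1} -4 x^{a} \, dx = -4 \left[\frac{x^{a+1}}{a+1}\right]_0^1 = - \frac{4}{a + 1}.$$

Integrating with respect to $a$ gives $I(a) = - \log{\left(\frac{81 \left(a + 1\right)^{4}}{2401} \right)} + C$.

At $a = \frac{4}{3}$ the integrand is identically $0$, so $I(\frac{4}{3}) = 0$. The closed form gives $0$, hence $C = 0$.

Setting $a = 3$:
$$I = - \log{\left(\frac{20736}{2401} \right)}.$$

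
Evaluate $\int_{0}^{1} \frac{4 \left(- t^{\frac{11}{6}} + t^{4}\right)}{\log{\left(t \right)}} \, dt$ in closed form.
$\log{\left(\frac{810000}{83521} \right)}$

Consider the one-parameter family: let $I(a) = \int_{0}^{1} \frac{4 \left(- t^{\frac{11}{6}} + t^{a}\right)}{\log{\left(t \right)}} \, dt$.

Since $\dfrac{\partial}{\partial a}\,t^{a} = t^{a} \ln t$, the $\ln t$ in the denominator cancels and
$$\frac{dI}{da} = \int_{0}^{1} 4 t^{a} \, dt = 4 \left[\frac{t^{a+1}}{a+1}\right]_0^1 = \frac{4}{a + 1}.$$

Integrating with respect to $a$ gives $I(a) = \log{\left(\frac{1296 \left(a + 1\right)^{4}}{83521} \right)} + C$.

At $a = \frac{11}{6}$ the integrand is identically $0$, so $I(\frac{11}{6}) = 0$. The closed form gives $0$, hence $C = 0$.

Setting $a = 4$:
$$I = \log{\left(\frac{810000}{83521} \right)}.$$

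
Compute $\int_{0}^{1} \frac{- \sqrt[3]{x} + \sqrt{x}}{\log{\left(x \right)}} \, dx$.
$- \log{\left(\frac{8}{9} \right)}$

Consider the one-parameter family: let $I(a) = \int_{0}^{1} \frac{\sqrt{x} - x^{a}}{\log{\left(x \right)}} \, dx$.

Since $\dfrac{\partial}{\partial a}\,x^{a} = x^{a} \ln x$, the $\ln x$ in the denominator cancels and
$$\frac{dI}{da} = \int_{0}^{1} -1 x^{a} \, dx = -1 \left[\frac{x^{a+1}}{a+1}\right]_0^1 = - \frac{1}{a + 1}.$$

Integrating with respect to $a$ gives $I(a) = - \log{\left(\frac{2 a}{3} + \frac{2}{3} \right)} + C$.

At $a = \frac{1}{2}$ the integrand is identically $0$, so $I(\frac{1}{2}) = 0$. The closed form gives $0$, hence $C = 0$.

Setting $a = \frac{1}{3}$:
$$I = - \log{\left(\frac{8}{9} \right)}.$$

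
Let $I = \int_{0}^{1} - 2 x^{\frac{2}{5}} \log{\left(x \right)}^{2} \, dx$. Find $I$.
$- \frac{500}{343}$

Start from the elementary integral
$$J(a) = \int_{0}^{1} - 2 x^{a} \, dx = - \frac{2}{a + 1}.$$

Differentiating under the integral sign brings down a factor of $\ln x$:
$$\frac{dJ}{da} = \int_{0}^{1} - 2 x^{a} \log{\left(x \right)} \, dx = \frac{2}{\left(a + 1\right)^{2}}.$$

Repeating twice in total — each differentiation brings down another $\ln x$ — gives
$$\frac{d^{2}J}{da^{2}} = \int_{0}^{1} - 2 x^{a} \log{\left(x \right)}^{2} \, dx = - \frac{4}{\left(a + 1\right)^{3}},$$
and the integrand here is exactly the target integrand, so $I = - \frac{4}{\left(a + 1\right)^{3}}$.

Setting $a = \frac{2}{5}$:
$$I = - \frac{500}{343}.$$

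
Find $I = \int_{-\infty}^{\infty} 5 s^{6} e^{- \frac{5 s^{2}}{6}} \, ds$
$\frac{81 \sqrt{30} \sqrt{\pi}}{25}$

Start from the elementary integral
$$J(a) = \int_{-\infty}^{\infty} 5 e^{- a s^{2}} \, ds = \frac{5 \sqrt{\pi}}{\sqrt{a}}.$$

Differentiating under the integral sign brings down a factor of $(-s^2)$:
$$\frac{dJ}{da} = \int_{-\infty}^{\infty} - 5 s^{2} e^{- a s^{2}} \, ds = - \frac{5 \sqrt{\pi}}{2 a^{\frac{3}{2}}}.$$

Repeating $3$ times in total — each differentiation brings down another $(-s^2)$ — gives
$$\frac{d^{3}J}{da^{3}} = \int_{-\infty}^{\infty} - 5 s^{6} e^{- a s^{2}} \, ds = - \frac{75 \sqrt{\pi}}{8 a^{\frac{7}{2}}},$$
and the integrand here is $(-1)^{3}$ times the target integrand, so $I = (-1)^{3}\,\frac{d^{3}J}{da^{3}} = \frac{75 \sqrt{\pi}}{8 a^{\frac{7}{2}}}$.

Setting $a = \frac{5}{6}$:
$$I = \frac{81 \sqrt{30} \sqrt{\pi}}{25}.$$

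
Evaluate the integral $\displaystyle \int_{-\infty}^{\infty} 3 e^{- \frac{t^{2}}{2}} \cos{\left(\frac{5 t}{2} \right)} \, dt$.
$\frac{3 \sqrt{2} \sqrt{\pi}}{e^{\frac{25}{8}}}$

Let $b$ denote the cosine frequency and define $I(b) = \int_{-\infty}^{\infty} 3 e^{- \frac{t^{2}}{2}} \cos{\left(b t \right)} \, dt$.

Differentiating under the integral sign,
$$I'(b) = \int_{-\infty}^{\infty} - 3 t e^{- \frac{t^{2}}{2}} \sin{\left(b t \right)} \, dt.$$

Integrate $\int_{-\infty}^{\infty} t \sin(b t)\, e^{- \frac{t^{2}}{2}}\, dt$ by parts with $u = \sin(b t)$ and $dv = t\, e^{- \frac{t^{2}}{2}}\, dt$, giving $v = - e^{- \frac{t^{2}}{2}}$. The boundary term vanishes and
$$\int_{-\infty}^{\infty} t \sin(b t)\, e^{- \frac{t^{2}}{2}}\, dt = b \int_{-\infty}^{\infty} \cos(b t)\, e^{- \frac{t^{2}}{2}}\, dt,$$
so $I'(b) = - b\, I(b)$.

This is a separable first-order ODE; solving with the initial condition $I(0) = \int_{-\infty}^{\infty} 3 e^{- \frac{t^{2}}{2}}\,dt = 3 \sqrt{2} \sqrt{\pi}$ gives
$$I(b) = 3 \sqrt{2} \sqrt{\pi} e^{- \frac{b^{2}}{2}}.$$

Setting $b = \frac{5}{2}$:
$$I = \frac{3 \sqrt{2} \sqrt{\pi}}{e^{\frac{25}{8}}}.$$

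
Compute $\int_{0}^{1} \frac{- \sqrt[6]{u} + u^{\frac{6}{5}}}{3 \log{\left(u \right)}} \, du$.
$- \frac{\log{\left(35 \right)}}{3} + \frac{\log{\left(66 \right)}}{3}$

Consider the one-parameter family: let $I(a) = \int_{0}^{1} \frac{u^{\frac{6}{5}} - u^{a}}{3 \log{\left(u \right)}} \, du$.

Since $\dfrac{\partial}{\partial a}\,u^{a} = u^{a} \ln u$, the $\ln u$ in the denominator cancels and
$$\frac{dI}{da} = \int_{0}^{1} - \frac{1}{3} u^{a} \, du = - \frac{1}{3} \left[\frac{u^{a+1}}{a+1}\right]_0^1 = - \frac{1}{3 a + 3}.$$

Integrating with respect to $a$ gives $I(a) = - \frac{\log{\left(a + 1 \right)}}{3} - \frac{\log{\left(5 \right)}}{3} + \frac{\log{\left(11 \right)}}{3} + C$.

At $a = \frac{6}{5}$ the integrand is identically $0$, so $I(\frac{6}{5}) = 0$. The closed form gives $0$, hence $C = 0$.

Setting $a = \frac{1}{6}$:
$$I = - \frac{\log{\left(35 \right)}}{3} + \frac{\log{\left(66 \right)}}{3}.$$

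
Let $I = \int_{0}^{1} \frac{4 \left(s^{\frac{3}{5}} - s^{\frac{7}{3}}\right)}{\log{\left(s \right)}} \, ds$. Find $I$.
$\log{\left(\frac{20736}{390625} \right)}$

Introduce a parameter $a$ in the exponent: let $I(a) = \int_{0}^{1} \frac{4 \left(- s^{\frac{7}{3}} + s^{a}\right)}{\log{\left(s \right)}} \, ds$.

Since $\dfrac{\partial}{\partial a}\,s^{a} = s^{a} \ln s$, the $\ln s$ in the denominator cancels and
$$\frac{dI}{da} = \int_{0}^{1} 4 s^{a} \, ds = 4 \left[\frac{s^{a+1}}{a+1}\right]_0^1 = \frac{4}{a + 1}.$$

Integrating with respect to $a$ gives $I(a) = \log{\left(\frac{81 \left(a + 1\right)^{4}}{10000} \right)} + C$.

At $a = \frac{7}{3}$ the integrand is identically $0$, so $I(\frac{7}{3}) = 0$. The closed form gives $0$, hence $C = 0$.

Setting $a = \frac{3}{5}$:
$$I = \log{\left(\frac{20736}{390625} \right)}.$$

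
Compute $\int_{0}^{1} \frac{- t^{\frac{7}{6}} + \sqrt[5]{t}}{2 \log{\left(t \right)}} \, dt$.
$- \frac{\log{\left(65 \right)}}{2} + \log{\left(6 \right)}$

Introduce a parameter $a$ in the exponent: let $I(a) = \int_{0}^{1} \frac{- t^{\frac{7}{6}} + t^{a}}{2 \log{\left(t \right)}} \, dt$.

Since $\dfrac{\partial}{\partial a}\,t^{a} = t^{a} \ln t$, the $\ln t$ in the denominator cancels and
$$\frac{dI}{da} = \int_{0}^{1} \frac{1}{2} t^{a} \, dt = \frac{1}{2} \left[\frac{t^{a+1}}{a+1}\right]_0^1 = \frac{1}{2 \left(a + 1\right)}.$$

Integrating with respect to $a$ gives $I(a) = \log{\left(\frac{\sqrt{78} \sqrt{a + 1}}{13} \right)} + C$.

At $a = \frac{7}{6}$ the integrand is identically $0$, so $I(\frac{7}{6}) = 0$. The closed form gives $0$, hence $C = 0$.

Setting $a = \frac{1}{5}$:
$$I = - \frac{\log{\left(65 \right)}}{2} + \log{\left(6 \right)}.$$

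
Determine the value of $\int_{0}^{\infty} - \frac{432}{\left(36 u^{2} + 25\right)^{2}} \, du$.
$- \frac{18 \pi}{125}$

Recall the elementary integral
$$J(a) = \int_{0}^{\infty} - \frac{1}{3 \left(a^{2} + u^{2}\right)} \, du = - \frac{\pi}{6 a}.$$

Differentiating under the integral sign with respect to $a$,
$$\frac{dJ}{da} = \int_{0}^{\infty} \frac{2 a}{3 \left(a^{2} + u^{2}\right)^{2}} \, du = \frac{\pi}{6 a^{2}},$$
so $\int_{0}^{\infty} - \frac{1}{3 \left(a^{2} + u^{2}\right)^{2}} \, du = - \frac{\pi}{12 a^{3}}$.

Setting $a = \frac{5}{6}$:
$$I = - \frac{18 \pi}{125}.$$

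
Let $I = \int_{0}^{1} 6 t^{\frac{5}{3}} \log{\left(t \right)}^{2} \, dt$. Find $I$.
$\frac{81}{128}$

Start from the elementary integral
$$J(a) = \int_{0}^{1} 6 t^{a} \, dt = \frac{6}{a + 1}.$$

Differentiating under the integral sign brings down a factor of $\ln t$:
$$\frac{dJ}{da} = \int_{0}^{1} 6 t^{a} \log{\left(t \right)} \, dt = - \frac{6}{\left(a + 1\right)^{2}}.$$

Repeating twice in total — each differentiation brings down another $\ln t$ — gives
$$\frac{d^{2}J}{da^{2}} = \int_{0}^{1} 6 t^{a} \log{\left(t \right)}^{2} \, dt = \frac{12}{\left(a + 1\right)^{3}},$$
and the integrand here is exactly the target integrand, so $I = \frac{12}{\left(a + 1\right)^{3}}$.

Setting $a = \frac{5}{3}$:
$$I = \frac{81}{128}.$$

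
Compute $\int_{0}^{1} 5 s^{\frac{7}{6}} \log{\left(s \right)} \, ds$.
$- \frac{180}{169}$

Begin with the known integral
$$J(a) = \int_{0}^{1} 5 s^{a} \, ds = \frac{5}{a + 1}.$$

Differentiating under the integral sign brings down a factor of $\ln s$:
$$\frac{dJ}{da} = \int_{0}^{1} 5 s^{a} \log{\left(s \right)} \, ds = - \frac{5}{\left(a + 1\right)^{2}}.$$

The integral on the left is $I$, so $I = - \frac{5}{\left(a + 1\right)^{2}}$.

Setting $a = \frac{7}{6}$:
$$I = - \frac{180}{169}.$$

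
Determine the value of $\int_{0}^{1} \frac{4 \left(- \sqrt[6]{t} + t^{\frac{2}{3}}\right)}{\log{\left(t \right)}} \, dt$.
$\log{\left(\frac{10000}{2401} \right)}$

Replace the exponent $\frac{2}{3}$ by a parameter $a$: let $I(a) = \int_{0}^{1} \frac{4 \left(- \sqrt[6]{t} + t^{a}\right)}{\log{\left(t \right)}} \, dt$.

Since $\dfrac{\partial}{\partial a}\,t^{a} = t^{a} \ln t$, the $\ln t$ in the denominator cancels and
$$\frac{dI}{da} = \int_{0}^{1} 4 t^{a} \, dt = 4 \left[\frac{t^{a+1}}{a+1}\right]_0^1 = \frac{4}{a + 1}.$$

Integrating with respect to $a$ gives $I(a) = \log{\left(\frac{1296 \left(a + 1\right)^{4}}{2401} \right)} + C$.

At $a = \frac{1}{6}$ the integrand is identically $0$, so $I(\frac{1}{6}) = 0$. The closed form gives $0$, hence $C = 0$.

Setting $a = \frac{2}{3}$:
$$I = \log{\left(\frac{10000}{2401} \right)}.$$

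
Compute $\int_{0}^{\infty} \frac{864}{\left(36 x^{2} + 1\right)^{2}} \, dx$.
$36 \pi$

Recall the elementary integral
$$J(a) = \int_{0}^{\infty} \frac{2}{3 \left(a^{2} + x^{2}\right)} \, dx = \frac{\pi}{3 a}.$$

Differentiating under the integral sign with respect to $a$,
$$\frac{dJ}{da} = \int_{0}^{\infty} - \frac{4 a}{3 \left(a^{2} + x^{2}\right)^{2}} \, dx = - \frac{\pi}{3 a^{2}},$$
so $\int_{0}^{\infty} \frac{2}{3 \left(a^{2} + x^{2}\right)^{2}} \, dx = \frac{\pi}{6 a^{3}}$.

Setting $a = \frac{1}{6}$:
$$I = 36 \pi.$$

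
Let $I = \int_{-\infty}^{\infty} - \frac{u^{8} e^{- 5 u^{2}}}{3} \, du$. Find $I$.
$- \frac{7 \sqrt{5} \sqrt{\pi}}{10000}$

Consider the simpler parametrised integral
$$J(a) = \int_{-\infty}^{\infty} - \frac{e^{- a u^{2}}}{3} \, du = - \frac{\sqrt{\pi}}{3 \sqrt{a}}.$$

Differentiating under the integral sign brings down a factor of $(-u^2)$:
$$\frac{dJ}{da} = \int_{-\infty}^{\infty} \frac{u^{2} e^{- a u^{2}}}{3} \, du = \frac{\sqrt{\pi}}{6 a^{\frac{3}{2}}}.$$

Repeating $4$ times in total — each differentiation brings down another $(-u^2)$ — gives
$$\frac{d^{4}J}{da^{4}} = \int_{-\infty}^{\infty} - \frac{u^{8} e^{- a u^{2}}}{3} \, du = - \frac{35 \sqrt{\pi}}{16 a^{\frac{9}{2}}},$$
and the integrand here is exactly the target integrand, so $I = - \frac{35 \sqrt{\pi}}{16 a^{\frac{9}{2}}}$.

Setting $a = 5$:
$$I = - \frac{7 \sqrt{5} \sqrt{\pi}}{10000}.$$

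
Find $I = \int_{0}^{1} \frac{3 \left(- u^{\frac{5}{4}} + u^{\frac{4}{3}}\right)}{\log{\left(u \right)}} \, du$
$\log{\left(\frac{21952}{19683} \right)}$

Replace the exponent $\frac{4}{3}$ by a parameter $a$: let $I(a) = \int_{0}^{1} \frac{3 \left(- u^{\frac{5}{4}} + u^{a}\right)}{\log{\left(u \right)}} \, du$.

Since $\dfrac{\partial}{\partial a}\,u^{a} = u^{a} \ln u$, the $\ln u$ in the denominator cancels and
$$\frac{dI}{da} = \int_{0}^{1} 3 u^{a} \, du = 3 \left[\frac{u^{a+1}}{a+1}\right]_0^1 = \frac{3}{a + 1}.$$

Integrating with respect to $a$ gives $I(a) = \log{\left(\frac{64 \left(a + 1\right)^{3}}{729} \right)} + C$.

At $a = \frac{5}{4}$ the integrand is identically $0$, so $I(\frac{5}{4}) = 0$. The closed form gives $0$, hence $C = 0$.

Setting $a = \frac{4}{3}$:
$$I = \log{\left(\frac{21952}{19683} \right)}.$$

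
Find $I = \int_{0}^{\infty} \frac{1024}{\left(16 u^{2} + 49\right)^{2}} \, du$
$\frac{64 \pi}{343}$

Start from the standard arctangent integral
$$J(a) = \int_{0}^{\infty} \frac{4}{a^{2} + u^{2}} \, du = \frac{2 \pi}{a}.$$

Differentiating under the integral sign with respect to $a$,
$$\frac{dJ}{da} = \int_{0}^{\infty} - \frac{8 a}{\left(a^{2} + u^{2}\right)^{2}} \, du = - \frac{2 \pi}{a^{2}},$$
so $\int_{0}^{\infty} \frac{4}{\left(a^{2} + u^{2}\right)^{2}} \, du = \frac{\pi}{a^{3}}$.

Setting $a = \frac{7}{4}$:
$$I = \frac{64 \pi}{343}.$$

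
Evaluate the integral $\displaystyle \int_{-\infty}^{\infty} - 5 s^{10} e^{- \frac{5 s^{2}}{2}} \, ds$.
$- \frac{189 \sqrt{10} \sqrt{\pi}}{625}$

Consider the simpler parametrised integral
$$J(a) = \int_{-\infty}^{\infty} - 5 e^{- a s^{2}} \, ds = - \frac{5 \sqrt{\pi}}{\sqrt{a}}.$$

Differentiating under the integral sign brings down a factor of $(-s^2)$:
$$\frac{dJ}{da} = \int_{-\infty}^{\infty} 5 s^{2} e^{- a s^{2}} \, ds = \frac{5 \sqrt{\pi}}{2 a^{\frac{3}{2}}}.$$

Repeating $5$ times in total — each differentiation brings down another $(-s^2)$ — gives
$$\frac{d^{5}J}{da^{5}} = \int_{-\infty}^{\infty} 5 s^{10} e^{- a s^{2}} \, ds = \frac{4725 \sqrt{\pi}}{32 a^{\frac{11}{2}}},$$
and the integrand here is $(-1)^{5}$ times the target integrand, so $I = (-1)^{5}\,\frac{d^{5}J}{da^{5}} = - \frac{4725 \sqrt{\pi}}{32 a^{\frac{11}{2}}}$.

Setting $a = \frac{5}{2}$:
$$I = - \frac{189 \sqrt{10} \sqrt{\pi}}{625}.$$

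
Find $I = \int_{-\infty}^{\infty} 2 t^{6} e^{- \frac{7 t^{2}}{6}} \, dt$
$\frac{810 \sqrt{42} \sqrt{\pi}}{2401}$

Consider the simpler parametrised integral
$$J(a) = \int_{-\infty}^{\infty} 2 e^{- a t^{2}} \, dt = \frac{2 \sqrt{\pi}}{\sqrt{a}}.$$

Differentiating under the integral sign brings down a factor of $(-t^2)$:
$$\frac{dJ}{da} = \int_{-\infty}^{\infty} - 2 t^{2} e^{- a t^{2}} \, dt = - \frac{\sqrt{\pi}}{a^{\frac{3}{2}}}.$$

Repeating $3$ times in total — each differentiation brings down another $(-t^2)$ — gives
$$\frac{d^{3}J}{da^{3}} = \int_{-\infty}^{\infty} - 2 t^{6} e^{- a t^{2}} \, dt = - \frac{15 \sqrt{\pi}}{4 a^{\frac{7}{2}}},$$
and the integrand here is $(-1)^{3}$ times the target integrand, so $I = (-1)^{3}\,\frac{d^{3}J}{da^{3}} = \frac{15 \sqrt{\pi}}{4 a^{\frac{7}{2}}}$.

Setting $a = \frac{7}{6}$:
$$I = \frac{810 \sqrt{42} \sqrt{\pi}}{2401}.$$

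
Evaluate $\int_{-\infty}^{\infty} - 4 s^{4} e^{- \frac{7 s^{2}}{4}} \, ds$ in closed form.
$- \frac{96 \sqrt{7} \sqrt{\pi}}{343}$

Begin with the known integral
$$J(a) = \int_{-\infty}^{\infty} - 4 e^{- a s^{2}} \, ds = - \frac{4 \sqrt{\pi}}{\sqrt{a}}.$$

Differentiating under the integral sign brings down a factor of $(-s^2)$:
$$\frac{dJ}{da} = \int_{-\infty}^{\infty} 4 s^{2} e^{- a s^{2}} \, ds = \frac{2 \sqrt{\pi}}{a^{\frac{3}{2}}}.$$

Repeating twice in total — each differentiation brings down another $(-s^2)$ — gives
$$\frac{d^{2}J}{da^{2}} = \int_{-\infty}^{\infty} - 4 s^{4} e^{- a s^{2}} \, ds = - \frac{3 \sqrt{\pi}}{a^{\frac{5}{2}}},$$
and the integrand here is exactly the target integrand, so $I = - \frac{3 \sqrt{\pi}}{a^{\frac{5}{2}}}$.

Setting $a = \frac{7}{4}$:
$$I = - \frac{96 \sqrt{7} \sqrt{\pi}}{343}.$$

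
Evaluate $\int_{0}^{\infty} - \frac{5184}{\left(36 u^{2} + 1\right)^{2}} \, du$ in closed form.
$- 216 \pi$

Start from the standard arctangent integral
$$J(a) = \int_{0}^{\infty} - \frac{4}{a^{2} + u^{2}} \, du = - \frac{2 \pi}{a}.$$

Differentiating under the integral sign with respect to $a$,
$$\frac{dJ}{da} = \int_{0}^{\infty} \frac{8 a}{\left(a^{2} + u^{2}\right)^{2}} \, du = \frac{2 \pi}{a^{2}},$$
so $\int_{0}^{\infty} - \frac{4}{\left(a^{2} + u^{2}\right)^{2}} \, du = - \frac{\pi}{a^{3}}$.

Setting $a = \frac{1}{6}$:
$$I = - 216 \pi.$$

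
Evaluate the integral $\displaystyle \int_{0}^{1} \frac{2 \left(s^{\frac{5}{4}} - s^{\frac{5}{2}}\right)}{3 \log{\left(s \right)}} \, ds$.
$\log{\left(\frac{3 \sqrt[3]{42}}{14} \right)}$

Consider the one-parameter family: let $I(a) = \int_{0}^{1} \frac{2 \left(s^{\frac{5}{4}} - s^{a}\right)}{3 \log{\left(s \right)}} \, ds$.

Since $\dfrac{\partial}{\partial a}\,s^{a} = s^{a} \ln s$, the $\ln s$ in the denominator cancels and
$$\frac{dI}{da} = \int_{0}^{1} - \frac{2}{3} s^{a} \, ds = - \frac{2}{3} \left[\frac{s^{a+1}}{a+1}\right]_0^1 = - \frac{2}{3 a + 3}.$$

Integrating with respect to $a$ gives $I(a) = - \frac{2 \log{\left(a + 1 \right)}}{3} - \frac{4 \log{\left(2 \right)}}{3} + \frac{4 \log{\left(3 \right)}}{3} + C$.

At $a = \frac{5}{4}$ the integrand is identically $0$, so $I(\frac{5}{4}) = 0$. The closed form gives $0$, hence $C = 0$.

Setting $a = \frac{5}{2}$:
$$I = \log{\left(\frac{3 \sqrt[3]{42}}{14} \right)}.$$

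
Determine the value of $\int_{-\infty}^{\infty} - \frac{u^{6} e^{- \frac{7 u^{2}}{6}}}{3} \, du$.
$- \frac{135 \sqrt{42} \sqrt{\pi}}{2401}$

Consider the simpler parametrised integral
$$J(a) = \int_{-\infty}^{\infty} - \frac{e^{- a u^{2}}}{3} \, du = - \frac{\sqrt{\pi}}{3 \sqrt{a}}.$$

Differentiating under the integral sign brings down a factor of $(-u^2)$:
$$\frac{dJ}{da} = \int_{-\infty}^{\infty} \frac{u^{2} e^{- a u^{2}}}{3} \, du = \frac{\sqrt{\pi}}{6 a^{\frac{3}{2}}}.$$

Repeating $3$ times in total — each differentiation brings down another $(-u^2)$ — gives
$$\frac{d^{3}J}{da^{3}} = \int_{-\infty}^{\infty} \frac{u^{6} e^{- a u^{2}}}{3} \, du = \frac{5 \sqrt{\pi}}{8 a^{\frac{7}{2}}},$$
and the integrand here is $(-1)^{3}$ times the target integrand, so $I = (-1)^{3}\,\frac{d^{3}J}{da^{3}} = - \frac{5 \sqrt{\pi}}{8 a^{\frac{7}{2}}}$.

Setting $a = \frac{7}{6}$:
$$I = - \frac{135 \sqrt{42} \sqrt{\pi}}{2401}.$$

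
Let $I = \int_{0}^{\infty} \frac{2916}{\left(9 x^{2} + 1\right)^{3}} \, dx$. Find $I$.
$\frac{729 \pi}{4}$

Start from the standard arctangent integral
$$J(a) = \int_{0}^{\infty} \frac{4}{a^{2} + x^{2}} \, dx = \frac{2 \pi}{a}.$$

Differentiating under the integral sign with respect to $a$,
$$\frac{dJ}{da} = \int_{0}^{\infty} - \frac{8 a}{\left(a^{2} + x^{2}\right)^{2}} \, dx = - \frac{2 \pi}{a^{2}},$$
so $\int_{0}^{\infty} \frac{4}{\left(a^{2} + x^{2}\right)^{2}} \, dx = \frac{\pi}{a^{3}}$.

Repeating — each differentiation of $1/(x^2+a^2)^j$ produces $-2ja/(x^2+a^2)^{j+1}$ — and dividing through by $-2ja$ at each step yields, after $2$ differentiations in total,
$$\int_{0}^{\infty} \frac{4}{\left(a^{2} + x^{2}\right)^{3}} \, dx = \frac{3 \pi}{4 a^{5}}.$$

Setting $a = \frac{1}{3}$:
$$I = \frac{729 \pi}{4}.$$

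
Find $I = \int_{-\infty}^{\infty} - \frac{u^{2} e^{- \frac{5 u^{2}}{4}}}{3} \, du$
$- \frac{4 \sqrt{5} \sqrt{\pi}}{75}$

Consider the simpler parametrised integral
$$J(a) = \int_{-\infty}^{\infty} - \frac{e^{- a u^{2}}}{3} \, du = - \frac{\sqrt{\pi}}{3 \sqrt{a}}.$$

Differentiating under the integral sign brings down a factor of $(-u^2)$:
$$\frac{dJ}{da} = \int_{-\infty}^{\infty} \frac{u^{2} e^{- a u^{2}}}{3} \, du = \frac{\sqrt{\pi}}{6 a^{\frac{3}{2}}}.$$

The integral on the left is $-I$, so $I = - \frac{\sqrt{\pi}}{6 a^{\frac{3}{2}}}$.

Setting $a = \frac{5}{4}$:
$$I = - \frac{4 \sqrt{5} \sqrt{\pi}}{75}.$$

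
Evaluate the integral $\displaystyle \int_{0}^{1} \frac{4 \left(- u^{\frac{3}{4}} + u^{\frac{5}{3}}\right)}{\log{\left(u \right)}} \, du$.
$- \log{\left(\frac{194481}{1048576} \right)}$

Replace the exponent $\frac{3}{4}$ by a parameter $a$: let $I(a) = \int_{0}^{1} \frac{4 \left(u^{\frac{5}{3}} - u^{a}\right)}{\log{\left(u \right)}} \, du$.

Since $\dfrac{\partial}{\partial a}\,u^{a} = u^{a} \ln u$, the $\ln u$ in the denominator cancels and
$$\frac{dI}{da} = \int_{0}^{1} -4 u^{a} \, du = -4 \left[\frac{u^{a+1}}{a+1}\right]_0^1 = - \frac{4}{a + 1}.$$

Integrating with respect to $a$ gives $I(a) = - \log{\left(\frac{81 \left(a + 1\right)^{4}}{4096} \right)} + C$.

At $a = \frac{5}{3}$ the integrand is identically $0$, so $I(\frac{5}{3}) = 0$. The closed form gives $0$, hence $C = 0$.

Setting $a = \frac{3}{4}$:
$$I = - \log{\left(\frac{194481}{1048576} \right)}.$$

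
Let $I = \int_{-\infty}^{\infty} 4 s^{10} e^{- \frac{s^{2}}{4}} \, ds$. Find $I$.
$241920 \sqrt{\pi}$

Start from the elementary integral
$$J(a) = \int_{-\infty}^{\infty} 4 e^{- a s^{2}} \, ds = \frac{4 \sqrt{\pi}}{\sqrt{a}}.$$

Differentiating under the integral sign brings down a factor of $(-s^2)$:
$$\frac{dJ}{da} = \int_{-\infty}^{\infty} - 4 s^{2} e^{- a s^{2}} \, ds = - \frac{2 \sqrt{\pi}}{a^{\frac{3}{2}}}.$$

Repeating $5$ times in total — each differentiation brings down another $(-s^2)$ — gives
$$\frac{d^{5}J}{da^{5}} = \int_{-\infty}^{\infty} - 4 s^{10} e^{- a s^{2}} \, ds = - \frac{945 \sqrt{\pi}}{8 a^{\frac{11}{2}}},$$
and the integrand here is $(-1)^{5}$ times the target integrand, so $I = (-1)^{5}\,\frac{d^{5}J}{da^{5}} = \frac{945 \sqrt{\pi}}{8 a^{\frac{11}{2}}}$.

Setting $a = \frac{1}{4}$:
$$I = 241920 \sqrt{\pi}.$$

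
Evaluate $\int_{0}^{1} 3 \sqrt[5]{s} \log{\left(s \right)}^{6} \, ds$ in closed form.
$\frac{390625}{648}$

Begin with the known integral
$$J(a) = \int_{0}^{1} 3 s^{a} \, ds = \frac{3}{a + 1}.$$

Differentiating under the integral sign brings down a factor of $\ln s$:
$$\frac{dJ}{da} = \int_{0}^{1} 3 s^{a} \log{\left(s \right)} \, ds = - \frac{3}{\left(a + 1\right)^{2}}.$$

Repeating $6$ times in total — each differentiation brings down another $\ln s$ — gives
$$\frac{d^{6}J}{da^{6}} = \int_{0}^{1} 3 s^{a} \log{\left(s \right)}^{6} \, ds = \frac{2160}{\left(a + 1\right)^{7}},$$
and the integrand here is exactly the target integrand, so $I = \frac{2160}{\left(a + 1\right)^{7}}$.

Setting $a = \frac{1}{5}$:
$$I = \frac{390625}{648}.$$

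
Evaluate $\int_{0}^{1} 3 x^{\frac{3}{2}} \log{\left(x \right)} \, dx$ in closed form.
$- \frac{12}{25}$

Begin with the known integral
$$J(a) = \int_{0}^{1} 3 x^{a} \, dx = \frac{3}{a + 1}.$$

Differentiating under the integral sign brings down a factor of $\ln x$:
$$\frac{dJ}{da} = \int_{0}^{1} 3 x^{a} \log{\left(x \right)} \, dx = - \frac{3}{\left(a + 1\right)^{2}}.$$

The integral on the left is $I$, so $I = - \frac{3}{\left(a + 1\right)^{2}}$.

Setting $a = \frac{3}{2}$:
$$I = - \frac{12}{25}.$$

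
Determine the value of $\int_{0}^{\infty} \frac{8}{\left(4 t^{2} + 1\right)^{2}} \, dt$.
$\pi$

Recall the elementary integral
$$J(a) = \int_{0}^{\infty} \frac{1}{2 \left(a^{2} + t^{2}\right)} \, dt = \frac{\pi}{4 a}.$$

Differentiating under the integral sign with respect to $a$,
$$\frac{dJ}{da} = \int_{0}^{\infty} - \frac{a}{\left(a^{2} + t^{2}\right)^{2}} \, dt = - \frac{\pi}{4 a^{2}},$$
so $\int_{0}^{\infty} \frac{1}{2 \left(a^{2} + t^{2}\right)^{2}} \, dt = \frac{\pi}{8 a^{3}}$.

Setting $a = \frac{1}{2}$:
$$I = \pi.$$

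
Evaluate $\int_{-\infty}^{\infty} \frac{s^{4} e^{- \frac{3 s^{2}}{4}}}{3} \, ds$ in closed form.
$\frac{8 \sqrt{3} \sqrt{\pi}}{27}$

Begin with the known integral
$$J(a) = \int_{-\infty}^{\infty} \frac{e^{- a s^{2}}}{3} \, ds = \frac{\sqrt{\pi}}{3 \sqrt{a}}.$$

Differentiating under the integral sign brings down a factor of $(-s^2)$:
$$\frac{dJ}{da} = \int_{-\infty}^{\infty} - \frac{s^{2} e^{- a s^{2}}}{3} \, ds = - \frac{\sqrt{\pi}}{6 a^{\frac{3}{2}}}.$$

Repeating twice in total — each differentiation brings down another $(-s^2)$ — gives
$$\frac{d^{2}J}{da^{2}} = \int_{-\infty}^{\infty} \frac{s^{4} e^{- a s^{2}}}{3} \, ds = \frac{\sqrt{\pi}}{4 a^{\frac{5}{2}}},$$
and the integrand here is exactly the target integrand, so $I = \frac{\sqrt{\pi}}{4 a^{\frac{5}{2}}}$.

Setting $a = \frac{3}{4}$:
$$I = \frac{8 \sqrt{3} \sqrt{\pi}}{27}.$$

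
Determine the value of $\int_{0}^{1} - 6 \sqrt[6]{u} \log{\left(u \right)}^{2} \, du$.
$- \frac{2592}{343}$

Begin with the known integral
$$J(a) = \int_{0}^{1} - 6 u^{a} \, du = - \frac{6}{a + 1}.$$

Differentiating under the integral sign brings down a factor of $\ln u$:
$$\frac{dJ}{da} = \int_{0}^{1} - 6 u^{a} \log{\left(u \right)} \, du = \frac{6}{\left(a + 1\right)^{2}}.$$

Repeating twice in total — each differentiation brings down another $\ln u$ — gives
$$\frac{d^{2}J}{da^{2}} = \int_{0}^{1} - 6 u^{a} \log{\left(u \right)}^{2} \, du = - \frac{12}{\left(a + 1\right)^{3}},$$
and the integrand here is exactly the target integrand, so $I = - \frac{12}{\left(a + 1\right)^{3}}$.

Setting $a = \frac{1}{6}$:
$$I = - \frac{2592}{343}.$$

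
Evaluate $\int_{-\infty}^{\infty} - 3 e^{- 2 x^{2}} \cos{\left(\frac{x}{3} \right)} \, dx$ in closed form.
$- \frac{3 \sqrt{2} \sqrt{\pi}}{2 e^{\frac{1}{72}}}$

Let $b$ denote the cosine frequency and define $I(b) = \int_{-\infty}^{\infty} - 3 e^{- 2 x^{2}} \cos{\left(b x \right)} \, dx$.

Differentiating under the integral sign,
$$I'(b) = \int_{-\infty}^{\infty} 3 x e^{- 2 x^{2}} \sin{\left(b x \right)} \, dx.$$

Integrate $\int_{-\infty}^{\infty} x \sin(b x)\, e^{- 2 x^{2}}\, dx$ by parts with $u = \sin(b x)$ and $dv = x\, e^{- 2 x^{2}}\, dx$, giving $v = - \frac{e^{- 2 x^{2}}}{4}$. The boundary term vanishes and
$$\int_{-\infty}^{\infty} x \sin(b x)\, e^{- 2 x^{2}}\, dx = \frac{b}{4} \int_{-\infty}^{\infty} \cos(b x)\, e^{- 2 x^{2}}\, dx,$$
so $I'(b) = - \frac{b}{4}\, I(b)$.

This is a separable first-order ODE; solving with the initial condition $I(0) = \int_{-\infty}^{\infty} - 3 e^{- 2 x^{2}}\,dx = - \frac{3 \sqrt{2} \sqrt{\pi}}{2}$ gives
$$I(b) = - \frac{3 \sqrt{2} \sqrt{\pi} e^{- \frac{b^{2}}{8}}}{2}.$$

Setting $b = \frac{1}{3}$:
$$I = - \frac{3 \sqrt{2} \sqrt{\pi}}{2 e^{\frac{1}{72}}}.$$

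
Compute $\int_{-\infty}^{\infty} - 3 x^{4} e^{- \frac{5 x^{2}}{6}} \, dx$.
$- \frac{81 \sqrt{30} \sqrt{\pi}}{125}$

Begin with the known integral
$$J(a) = \int_{-\infty}^{\infty} - 3 e^{- a x^{2}} \, dx = - \frac{3 \sqrt{\pi}}{\sqrt{a}}.$$

Differentiating under the integral sign brings down a factor of $(-x^2)$:
$$\frac{dJ}{da} = \int_{-\infty}^{\infty} 3 x^{2} e^{- a x^{2}} \, dx = \frac{3 \sqrt{\pi}}{2 a^{\frac{3}{2}}}.$$

Repeating twice in total — each differentiation brings down another $(-x^2)$ — gives
$$\frac{d^{2}J}{da^{2}} = \int_{-\infty}^{\infty} - 3 x^{4} e^{- a x^{2}} \, dx = - \frac{9 \sqrt{\pi}}{4 a^{\frac{5}{2}}},$$
and the integrand here is exactly the target integrand, so $I = - \frac{9 \sqrt{\pi}}{4 a^{\frac{5}{2}}}$.

Setting $a = \frac{5}{6}$:
$$I = - \frac{81 \sqrt{30} \sqrt{\pi}}{125}.$$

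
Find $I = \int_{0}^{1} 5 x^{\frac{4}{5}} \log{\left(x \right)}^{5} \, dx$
$- \frac{3125000}{177147}$

Consider the simpler parametrised integral
$$J(a) = \int_{0}^{1} 5 x^{a} \, dx = \frac{5}{a + 1}.$$

Differentiating under the integral sign brings down a factor of $\ln x$:
$$\frac{dJ}{da} = \int_{0}^{1} 5 x^{a} \log{\left(x \right)} \, dx = - \frac{5}{\left(a + 1\right)^{2}}.$$

Repeating $5$ times in total — each differentiation brings down another $\ln x$ — gives
$$\frac{d^{5}J}{da^{5}} = \int_{0}^{1} 5 x^{a} \log{\left(x \right)}^{5} \, dx = - \frac{600}{\left(a + 1\right)^{6}},$$
and the integrand here is exactly the target integrand, so $I = - \frac{600}{\left(a + 1\right)^{6}}$.

Setting $a = \frac{4}{5}$:
$$I = - \frac{3125000}{177147}.$$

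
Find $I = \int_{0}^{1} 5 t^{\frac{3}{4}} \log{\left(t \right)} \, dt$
$- \frac{80}{49}$

Consider the simpler parametrised integral
$$J(a) = \int_{0}^{1} 5 t^{a} \, dt = \frac{5}{a + 1}.$$

Differentiating under the integral sign brings down a factor of $\ln t$:
$$\frac{dJ}{da} = \int_{0}^{1} 5 t^{a} \log{\left(t \right)} \, dt = - \frac{5}{\left(a + 1\right)^{2}}.$$

The integral on the left is $I$, so $I = - \frac{5}{\left(a + 1\right)^{2}}$.

Setting $a = \frac{3}{4}$:
$$I = - \frac{80}{49}.$$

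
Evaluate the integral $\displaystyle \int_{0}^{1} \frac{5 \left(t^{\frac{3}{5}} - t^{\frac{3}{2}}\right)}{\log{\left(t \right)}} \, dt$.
$\log{\left(\frac{1048576}{9765625} \right)}$

Replace the exponent $\frac{3}{5}$ by a parameter $a$: let $I(a) = \int_{0}^{1} \frac{5 \left(- t^{\frac{3}{2}} + t^{a}\right)}{\log{\left(t \right)}} \, dt$.

Since $\dfrac{\partial}{\partial a}\,t^{a} = t^{a} \ln t$, the $\ln t$ in the denominator cancels and
$$\frac{dI}{da} = \int_{0}^{1} 5 t^{a} \, dt = 5 \left[\frac{t^{a+1}}{a+1}\right]_0^1 = \frac{5}{a + 1}.$$

Integrating with respect to $a$ gives $I(a) = \log{\left(\frac{32 \left(a + 1\right)^{5}}{3125} \right)} + C$.

At $a = \frac{3}{2}$ the integrand is identically $0$, so $I(\frac{3}{2}) = 0$. The closed form gives $0$, hence $C = 0$.

Setting $a = \frac{3}{5}$:
$$I = \log{\left(\frac{1048576}{9765625} \right)}.$$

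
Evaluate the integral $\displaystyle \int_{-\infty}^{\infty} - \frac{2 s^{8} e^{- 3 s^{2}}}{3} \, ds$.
$- \frac{35 \sqrt{3} \sqrt{\pi}}{1944}$

Start from the elementary integral
$$J(a) = \int_{-\infty}^{\infty} - \frac{2 e^{- a s^{2}}}{3} \, ds = - \frac{2 \sqrt{\pi}}{3 \sqrt{a}}.$$

Differentiating under the integral sign brings down a factor of $(-s^2)$:
$$\frac{dJ}{da} = \int_{-\infty}^{\infty} \frac{2 s^{2} e^{- a s^{2}}}{3} \, ds = \frac{\sqrt{\pi}}{3 a^{\frac{3}{2}}}.$$

Repeating $4$ times in total — each differentiation brings down another $(-s^2)$ — gives
$$\frac{d^{4}J}{da^{4}} = \int_{-\infty}^{\infty} - \frac{2 s^{8} e^{- a s^{2}}}{3} \, ds = - \frac{35 \sqrt{\pi}}{8 a^{\frac{9}{2}}},$$
and the integrand here is exactly the target integrand, so $I = - \frac{35 \sqrt{\pi}}{8 a^{\frac{9}{2}}}$.

Setting $a = 3$:
$$I = - \frac{35 \sqrt{3} \sqrt{\pi}}{1944}.$$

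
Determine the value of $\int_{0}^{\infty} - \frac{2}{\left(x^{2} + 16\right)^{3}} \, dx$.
$- \frac{3 \pi}{8192}$

Begin with the known result
$$J(a) = \int_{0}^{\infty} - \frac{2}{a^{2} + x^{2}} \, dx = - \frac{\pi}{a}.$$

Differentiating under the integral sign with respect to $a$,
$$\frac{dJ}{da} = \int_{0}^{\infty} \frac{4 a}{\left(a^{2} + x^{2}\right)^{2}} \, dx = \frac{\pi}{a^{2}},$$
so $\int_{0}^{\infty} - \frac{2}{\left(a^{2} + x^{2}\right)^{2}} \, dx = - \frac{\pi}{2 a^{3}}$.

Repeating — each differentiation of $1/(x^2+a^2)^j$ produces $-2ja/(x^2+a^2)^{j+1}$ — and dividing through by $-2ja$ at each step yields, after $2$ differentiations in total,
$$\int_{0}^{\infty} - \frac{2}{\left(a^{2} + x^{2}\right)^{3}} \, dx = - \frac{3 \pi}{8 a^{5}}.$$

Setting $a = 4$:
$$I = - \frac{3 \pi}{8192}.$$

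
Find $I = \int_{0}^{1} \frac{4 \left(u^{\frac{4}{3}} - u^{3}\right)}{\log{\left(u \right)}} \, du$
$- \log{\left(\frac{20736}{2401} \right)}$

Introduce a parameter $a$ in the exponent: let $I(a) = \int_{0}^{1} \frac{4 \left(u^{\frac{4}{3}} - u^{a}\right)}{\log{\left(u \right)}} \, du$.

Since $\dfrac{\partial}{\partial a}\,u^{a} = u^{a} \ln u$, the $\ln u$ in the denominator cancels and
$$\frac{dI}{da} = \int_{0}^{1} -4 u^{a} \, du = -4 \left[\frac{u^{a+1}}{a+1}\right]_0^1 = - \frac{4}{a + 1}.$$

Integrating with respect to $a$ gives $I(a) = - \log{\left(\frac{81 \left(a + 1\right)^{4}}{2401} \right)} + C$.

At $a = \frac{4}{3}$ the integrand is identically $0$, so $I(\frac{4}{3}) = 0$. The closed form gives $0$, hence $C = 0$.

Setting $a = 3$:
$$I = - \log{\left(\frac{20736}{2401} \right)}.$$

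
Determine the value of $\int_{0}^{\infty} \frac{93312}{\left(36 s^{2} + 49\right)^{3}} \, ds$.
$\frac{2916 \pi}{16807}$

Start from the standard arctangent integral
$$J(a) = \int_{0}^{\infty} \frac{2}{a^{2} + s^{2}} \, ds = \frac{\pi}{a}.$$

Differentiating under the integral sign with respect to $a$,
$$\frac{dJ}{da} = \int_{0}^{\infty} - \frac{4 a}{\left(a^{2} + s^{2}\right)^{2}} \, ds = - \frac{\pi}{a^{2}},$$
so $\int_{0}^{\infty} \frac{2}{\left(a^{2} + s^{2}\right)^{2}} \, ds = \frac{\pi}{2 a^{3}}$.

Repeating — each differentiation of $1/(s^2+a^2)^j$ produces $-2ja/(s^2+a^2)^{j+1}$ — and dividing through by $-2ja$ at each step yields, after $2$ differentiations in total,
$$\int_{0}^{\infty} \frac{2}{\left(a^{2} + s^{2}\right)^{3}} \, ds = \frac{3 \pi}{8 a^{5}}.$$

Setting $a = \frac{7}{6}$:
$$I = \frac{2916 \pi}{16807}.$$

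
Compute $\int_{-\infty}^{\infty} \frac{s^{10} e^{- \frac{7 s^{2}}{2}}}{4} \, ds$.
$\frac{135 \sqrt{14} \sqrt{\pi}}{67228}$

Begin with the known integral
$$J(a) = \int_{-\infty}^{\infty} \frac{e^{- a s^{2}}}{4} \, ds = \frac{\sqrt{\pi}}{4 \sqrt{a}}.$$

Differentiating under the integral sign brings down a factor of $(-s^2)$:
$$\frac{dJ}{da} = \int_{-\infty}^{\infty} - \frac{s^{2} e^{- a s^{2}}}{4} \, ds = - \frac{\sqrt{\pi}}{8 a^{\frac{3}{2}}}.$$

Repeating $5$ times in total — each differentiation brings down another $(-s^2)$ — gives
$$\frac{d^{5}J}{da^{5}} = \int_{-\infty}^{\infty} - \frac{s^{10} e^{- a s^{2}}}{4} \, ds = - \frac{945 \sqrt{\pi}}{128 a^{\frac{11}{2}}},$$
and the integrand here is $(-1)^{5}$ times the target integrand, so $I = (-1)^{5}\,\frac{d^{5}J}{da^{5}} = \frac{945 \sqrt{\pi}}{128 a^{\frac{11}{2}}}$.

Setting $a = \frac{7}{2}$:
$$I = \frac{135 \sqrt{14} \sqrt{\pi}}{67228}.$$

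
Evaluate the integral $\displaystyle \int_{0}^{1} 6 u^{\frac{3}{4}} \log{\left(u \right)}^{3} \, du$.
$- \frac{9216}{2401}$

Start from the elementary integral
$$J(a) = \int_{0}^{1} 6 u^{a} \, du = \frac{6}{a + 1}.$$

Differentiating under the integral sign brings down a factor of $\ln u$:
$$\frac{dJ}{da} = \int_{0}^{1} 6 u^{a} \log{\left(u \right)} \, du = - \frac{6}{\left(a + 1\right)^{2}}.$$

Repeating $3$ times in total — each differentiation brings down another $\ln u$ — gives
$$\frac{d^{3}J}{da^{3}} = \int_{0}^{1} 6 u^{a} \log{\left(u \right)}^{3} \, du = - \frac{36}{\left(a + 1\right)^{4}},$$
and the integrand here is exactly the target integrand, so $I = - \frac{36}{\left(a + 1\right)^{4}}$.

Setting $a = \frac{3}{4}$:
$$I = - \frac{9216}{2401}.$$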